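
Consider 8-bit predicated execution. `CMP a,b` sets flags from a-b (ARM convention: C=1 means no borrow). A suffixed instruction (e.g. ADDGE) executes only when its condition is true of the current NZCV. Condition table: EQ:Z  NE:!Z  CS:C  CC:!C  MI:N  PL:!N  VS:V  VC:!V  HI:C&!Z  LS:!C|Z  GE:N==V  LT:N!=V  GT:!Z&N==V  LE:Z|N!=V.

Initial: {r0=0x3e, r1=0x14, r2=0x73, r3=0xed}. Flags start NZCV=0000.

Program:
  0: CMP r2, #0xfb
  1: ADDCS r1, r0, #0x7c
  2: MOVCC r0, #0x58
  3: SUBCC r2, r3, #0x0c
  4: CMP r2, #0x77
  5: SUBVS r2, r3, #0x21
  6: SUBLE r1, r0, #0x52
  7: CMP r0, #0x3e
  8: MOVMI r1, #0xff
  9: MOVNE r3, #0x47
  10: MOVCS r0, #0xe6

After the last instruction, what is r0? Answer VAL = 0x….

[0] flags=0000 → (cmp)
[1] flags=0000 CS?F → skip
[2] flags=0000 CC?T → r0=0x58
[3] flags=0000 CC?T → r2=0xe1
[4] flags=0011 → (cmp)
[5] flags=0011 VS?T → r2=0xcc
[6] flags=0011 LE?T → r1=0x06
[7] flags=0010 → (cmp)
[8] flags=0010 MI?F → skip
[9] flags=0010 NE?T → r3=0x47
[10] flags=0010 CS?T → r0=0xe6

VAL = 0xe6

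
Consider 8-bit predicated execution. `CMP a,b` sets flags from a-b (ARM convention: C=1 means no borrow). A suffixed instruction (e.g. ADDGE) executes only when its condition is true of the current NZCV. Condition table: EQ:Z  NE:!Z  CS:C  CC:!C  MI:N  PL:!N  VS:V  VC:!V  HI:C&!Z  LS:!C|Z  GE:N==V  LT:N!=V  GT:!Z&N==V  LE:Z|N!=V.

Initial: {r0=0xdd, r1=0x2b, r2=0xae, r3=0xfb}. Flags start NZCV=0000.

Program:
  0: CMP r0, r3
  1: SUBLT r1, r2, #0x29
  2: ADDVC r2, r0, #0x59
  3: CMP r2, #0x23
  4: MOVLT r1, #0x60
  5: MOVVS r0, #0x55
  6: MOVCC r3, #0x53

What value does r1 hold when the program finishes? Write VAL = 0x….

[0] flags=1000 → (cmp)
[1] flags=1000 LT?T → r1=0x85
[2] flags=1000 VC?T → r2=0x36
[3] flags=0010 → (cmp)
[4] flags=0010 LT?F → skip
[5] flags=0010 VS?F → skip
[6] flags=0010 CC?F → skip

VAL = 0x85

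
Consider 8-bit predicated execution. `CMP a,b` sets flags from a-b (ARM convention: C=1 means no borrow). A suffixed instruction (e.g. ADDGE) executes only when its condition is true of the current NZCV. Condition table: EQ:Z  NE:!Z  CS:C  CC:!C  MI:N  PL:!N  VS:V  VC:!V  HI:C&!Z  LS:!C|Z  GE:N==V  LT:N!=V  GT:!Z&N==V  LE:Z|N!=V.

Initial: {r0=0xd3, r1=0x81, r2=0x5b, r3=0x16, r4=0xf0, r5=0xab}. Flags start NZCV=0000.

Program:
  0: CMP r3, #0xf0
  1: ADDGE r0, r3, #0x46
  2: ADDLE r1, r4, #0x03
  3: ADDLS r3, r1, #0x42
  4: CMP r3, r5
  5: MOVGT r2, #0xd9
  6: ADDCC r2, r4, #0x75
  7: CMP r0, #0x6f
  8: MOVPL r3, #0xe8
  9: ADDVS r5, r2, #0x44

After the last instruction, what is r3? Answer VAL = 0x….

[0] flags=0000 → (cmp)
[1] flags=0000 GE?T → r0=0x5c
[2] flags=0000 LE?F → skip
[3] flags=0000 LS?T → r3=0xc3
[4] flags=0010 → (cmp)
[5] flags=0010 GT?T → r2=0xd9
[6] flags=0010 CC?F → skip
[7] flags=1000 → (cmp)
[8] flags=1000 PL?F → skip
[9] flags=1000 VS?F → skip

VAL = 0xc3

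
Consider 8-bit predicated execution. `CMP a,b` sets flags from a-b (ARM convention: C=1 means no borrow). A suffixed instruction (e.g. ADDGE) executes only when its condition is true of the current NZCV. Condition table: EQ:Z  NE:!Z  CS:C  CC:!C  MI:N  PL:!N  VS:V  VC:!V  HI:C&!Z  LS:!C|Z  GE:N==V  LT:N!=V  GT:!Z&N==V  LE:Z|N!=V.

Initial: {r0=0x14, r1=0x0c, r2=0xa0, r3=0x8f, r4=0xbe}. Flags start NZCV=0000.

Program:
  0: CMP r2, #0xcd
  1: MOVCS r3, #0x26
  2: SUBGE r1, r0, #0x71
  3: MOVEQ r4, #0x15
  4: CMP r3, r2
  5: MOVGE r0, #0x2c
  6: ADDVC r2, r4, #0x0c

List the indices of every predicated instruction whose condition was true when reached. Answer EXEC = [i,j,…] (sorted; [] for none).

EXEC = [6]

[0] flags=1000 → (cmp)
[1] flags=1000 CS?F → skip
[2] flags=1000 GE?F → skip
[3] flags=1000 EQ?F → skip
[4] flags=1000 → (cmp)
[5] flags=1000 GE?F → skip
[6] flags=1000 VC?T → r2=0xca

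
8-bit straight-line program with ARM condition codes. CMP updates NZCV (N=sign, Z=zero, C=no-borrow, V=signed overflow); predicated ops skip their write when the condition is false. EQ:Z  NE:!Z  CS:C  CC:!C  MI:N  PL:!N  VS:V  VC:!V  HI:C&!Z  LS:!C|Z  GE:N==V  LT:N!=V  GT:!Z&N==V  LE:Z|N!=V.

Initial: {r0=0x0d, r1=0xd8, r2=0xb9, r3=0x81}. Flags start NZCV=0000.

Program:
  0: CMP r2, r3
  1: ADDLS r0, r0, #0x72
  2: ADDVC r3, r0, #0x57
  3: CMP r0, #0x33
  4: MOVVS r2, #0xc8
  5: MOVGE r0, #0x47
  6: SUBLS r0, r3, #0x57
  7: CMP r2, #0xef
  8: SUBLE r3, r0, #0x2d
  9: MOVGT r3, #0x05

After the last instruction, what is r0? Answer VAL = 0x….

VAL = 0x0d

[0] flags=0010 → (cmp)
[1] flags=0010 LS?F → skip
[2] flags=0010 VC?T → r3=0x64
[3] flags=1000 → (cmp)
[4] flags=1000 VS?F → skip
[5] flags=1000 GE?F → skip
[6] flags=1000 LS?T → r0=0x0d
[7] flags=1000 → (cmp)
[8] flags=1000 LE?T → r3=0xe0
[9] flags=1000 GT?F → skip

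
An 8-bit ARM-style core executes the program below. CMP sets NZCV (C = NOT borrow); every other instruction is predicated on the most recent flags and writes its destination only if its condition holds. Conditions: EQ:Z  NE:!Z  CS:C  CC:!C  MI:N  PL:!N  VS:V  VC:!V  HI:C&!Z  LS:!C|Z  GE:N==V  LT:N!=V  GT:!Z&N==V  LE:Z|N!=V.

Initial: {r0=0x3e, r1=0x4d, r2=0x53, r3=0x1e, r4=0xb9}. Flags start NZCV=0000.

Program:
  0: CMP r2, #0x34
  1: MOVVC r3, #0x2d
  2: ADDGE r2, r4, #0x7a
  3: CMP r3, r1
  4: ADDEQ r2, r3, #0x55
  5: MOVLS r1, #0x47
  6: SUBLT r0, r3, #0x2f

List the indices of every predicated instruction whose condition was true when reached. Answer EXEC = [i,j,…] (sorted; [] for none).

0: ✓ CMP  NZCV=0010
1: ✓ MOVVC  r3←0x2d
2: ✓ ADDGE  r2←0x33
3: ✓ CMP  NZCV=1000
4: · ADDEQ
5: ✓ MOVLS  r1←0x47
6: ✓ SUBLT  r0←0xfe

EXEC = [1,2,5,6]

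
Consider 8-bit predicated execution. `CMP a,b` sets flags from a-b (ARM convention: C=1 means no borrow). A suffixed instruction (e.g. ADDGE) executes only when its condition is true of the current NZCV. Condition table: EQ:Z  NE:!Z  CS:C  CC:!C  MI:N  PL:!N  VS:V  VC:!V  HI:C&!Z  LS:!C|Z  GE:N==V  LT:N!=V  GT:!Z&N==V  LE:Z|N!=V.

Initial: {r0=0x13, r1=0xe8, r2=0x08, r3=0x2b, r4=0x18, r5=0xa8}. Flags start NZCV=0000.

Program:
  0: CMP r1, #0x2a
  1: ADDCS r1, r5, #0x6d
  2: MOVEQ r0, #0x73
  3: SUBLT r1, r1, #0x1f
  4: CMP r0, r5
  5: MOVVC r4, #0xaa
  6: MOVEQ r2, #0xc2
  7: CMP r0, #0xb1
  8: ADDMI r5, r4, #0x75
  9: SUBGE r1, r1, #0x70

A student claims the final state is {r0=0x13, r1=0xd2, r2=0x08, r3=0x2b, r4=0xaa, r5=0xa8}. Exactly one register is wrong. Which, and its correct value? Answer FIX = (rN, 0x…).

0: ✓ CMP  NZCV=1010
1: ✓ ADDCS  r1←0x15
2: · MOVEQ
3: ✓ SUBLT  r1←0xf6
4: ✓ CMP  NZCV=0000
5: ✓ MOVVC  r4←0xaa
6: · MOVEQ
7: ✓ CMP  NZCV=0000
8: · ADDMI
9: ✓ SUBGE  r1←0x86

FIX = (r1, 0x86)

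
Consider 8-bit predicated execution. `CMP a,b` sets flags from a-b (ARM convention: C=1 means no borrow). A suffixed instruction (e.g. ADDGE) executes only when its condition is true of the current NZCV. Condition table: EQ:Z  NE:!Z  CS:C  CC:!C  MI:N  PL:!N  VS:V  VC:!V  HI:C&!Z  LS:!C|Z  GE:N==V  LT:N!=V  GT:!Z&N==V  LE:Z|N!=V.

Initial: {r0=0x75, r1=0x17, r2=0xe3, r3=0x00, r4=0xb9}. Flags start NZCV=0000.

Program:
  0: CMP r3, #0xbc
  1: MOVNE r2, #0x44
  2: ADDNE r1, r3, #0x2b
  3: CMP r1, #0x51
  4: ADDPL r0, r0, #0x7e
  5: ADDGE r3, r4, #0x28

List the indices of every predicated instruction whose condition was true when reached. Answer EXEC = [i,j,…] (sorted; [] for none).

0: ✓ CMP  NZCV=0000
1: ✓ MOVNE  r2←0x44
2: ✓ ADDNE  r1←0x2b
3: ✓ CMP  NZCV=1000
4: · ADDPL
5: · ADDGE

EXEC = [1,2]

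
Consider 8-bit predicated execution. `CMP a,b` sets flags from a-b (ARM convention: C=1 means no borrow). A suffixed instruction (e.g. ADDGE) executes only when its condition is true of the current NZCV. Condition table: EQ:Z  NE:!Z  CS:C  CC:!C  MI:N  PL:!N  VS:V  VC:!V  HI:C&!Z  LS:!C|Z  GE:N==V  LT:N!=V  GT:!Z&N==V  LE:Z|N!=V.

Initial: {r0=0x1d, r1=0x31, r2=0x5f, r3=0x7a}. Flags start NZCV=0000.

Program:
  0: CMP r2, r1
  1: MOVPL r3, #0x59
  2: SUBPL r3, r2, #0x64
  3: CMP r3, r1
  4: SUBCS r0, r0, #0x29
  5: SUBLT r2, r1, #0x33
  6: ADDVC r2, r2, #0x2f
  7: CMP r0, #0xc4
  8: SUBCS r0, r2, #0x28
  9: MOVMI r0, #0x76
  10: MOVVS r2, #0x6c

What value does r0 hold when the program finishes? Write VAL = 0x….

[0] flags=0010 → (cmp)
[1] flags=0010 PL?T → r3=0x59
[2] flags=0010 PL?T → r3=0xfb
[3] flags=1010 → (cmp)
[4] flags=1010 CS?T → r0=0xf4
[5] flags=1010 LT?T → r2=0xfe
[6] flags=1010 VC?T → r2=0x2d
[7] flags=0010 → (cmp)
[8] flags=0010 CS?T → r0=0x05
[9] flags=0010 MI?F → skip
[10] flags=0010 VS?F → skip

VAL = 0x05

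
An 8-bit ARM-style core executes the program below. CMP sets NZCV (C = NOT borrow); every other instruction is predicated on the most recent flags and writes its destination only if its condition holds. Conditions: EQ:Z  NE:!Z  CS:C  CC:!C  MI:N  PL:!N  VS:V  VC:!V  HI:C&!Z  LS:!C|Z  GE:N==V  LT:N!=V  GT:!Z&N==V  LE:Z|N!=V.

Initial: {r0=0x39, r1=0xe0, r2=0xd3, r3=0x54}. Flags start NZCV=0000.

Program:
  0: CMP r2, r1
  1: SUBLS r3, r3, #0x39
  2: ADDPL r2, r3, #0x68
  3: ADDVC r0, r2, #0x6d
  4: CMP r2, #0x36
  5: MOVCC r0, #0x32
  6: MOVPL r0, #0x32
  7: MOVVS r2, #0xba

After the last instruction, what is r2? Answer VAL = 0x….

0: ✓ CMP  NZCV=1000
1: ✓ SUBLS  r3←0x1b
2: · ADDPL
3: ✓ ADDVC  r0←0x40
4: ✓ CMP  NZCV=1010
5: · MOVCC
6: · MOVPL
7: · MOVVS

VAL = 0xd3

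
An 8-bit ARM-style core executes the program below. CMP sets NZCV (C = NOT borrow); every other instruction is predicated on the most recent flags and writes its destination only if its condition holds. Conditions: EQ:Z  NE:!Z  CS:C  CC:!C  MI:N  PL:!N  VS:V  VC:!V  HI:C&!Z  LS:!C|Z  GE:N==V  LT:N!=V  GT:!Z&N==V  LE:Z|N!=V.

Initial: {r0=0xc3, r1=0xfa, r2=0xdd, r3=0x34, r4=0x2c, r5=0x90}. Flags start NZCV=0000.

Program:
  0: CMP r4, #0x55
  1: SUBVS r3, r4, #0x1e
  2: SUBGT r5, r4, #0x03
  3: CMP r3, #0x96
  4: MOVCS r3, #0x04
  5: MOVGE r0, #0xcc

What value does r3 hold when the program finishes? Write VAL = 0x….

[0] flags=1000 → (cmp)
[1] flags=1000 VS?F → skip
[2] flags=1000 GT?F → skip
[3] flags=1001 → (cmp)
[4] flags=1001 CS?F → skip
[5] flags=1001 GE?T → r0=0xcc

VAL = 0x34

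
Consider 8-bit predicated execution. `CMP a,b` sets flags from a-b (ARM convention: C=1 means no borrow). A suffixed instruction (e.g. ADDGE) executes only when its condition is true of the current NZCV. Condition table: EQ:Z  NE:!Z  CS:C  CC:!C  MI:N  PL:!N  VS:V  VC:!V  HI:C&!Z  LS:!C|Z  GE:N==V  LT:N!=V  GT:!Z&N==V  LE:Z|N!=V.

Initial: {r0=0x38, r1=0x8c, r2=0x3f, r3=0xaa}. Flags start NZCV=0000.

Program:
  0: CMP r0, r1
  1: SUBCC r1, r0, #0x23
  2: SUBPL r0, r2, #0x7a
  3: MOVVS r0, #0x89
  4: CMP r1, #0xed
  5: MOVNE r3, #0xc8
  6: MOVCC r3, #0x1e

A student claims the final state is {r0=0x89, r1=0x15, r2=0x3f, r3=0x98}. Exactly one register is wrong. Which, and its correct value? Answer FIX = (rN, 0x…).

[0] flags=1001 → (cmp)
[1] flags=1001 CC?T → r1=0x15
[2] flags=1001 PL?F → skip
[3] flags=1001 VS?T → r0=0x89
[4] flags=0000 → (cmp)
[5] flags=0000 NE?T → r3=0xc8
[6] flags=0000 CC?T → r3=0x1e

FIX = (r3, 0x1e)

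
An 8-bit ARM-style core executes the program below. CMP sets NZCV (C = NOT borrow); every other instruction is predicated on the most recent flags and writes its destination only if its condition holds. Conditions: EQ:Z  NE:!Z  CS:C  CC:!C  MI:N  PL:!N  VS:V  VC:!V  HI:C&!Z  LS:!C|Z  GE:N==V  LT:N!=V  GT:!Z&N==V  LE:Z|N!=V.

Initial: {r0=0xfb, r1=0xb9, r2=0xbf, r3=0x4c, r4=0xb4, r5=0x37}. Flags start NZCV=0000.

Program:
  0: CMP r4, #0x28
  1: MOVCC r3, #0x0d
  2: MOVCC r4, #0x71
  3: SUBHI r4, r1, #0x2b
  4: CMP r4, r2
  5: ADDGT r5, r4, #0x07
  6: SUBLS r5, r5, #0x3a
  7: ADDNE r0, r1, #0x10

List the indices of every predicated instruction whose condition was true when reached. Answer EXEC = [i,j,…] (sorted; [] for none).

EXEC = [3,6,7]

[0] flags=1010 → (cmp)
[1] flags=1010 CC?F → skip
[2] flags=1010 CC?F → skip
[3] flags=1010 HI?T → r4=0x8e
[4] flags=1000 → (cmp)
[5] flags=1000 GT?F → skip
[6] flags=1000 LS?T → r5=0xfd
[7] flags=1000 NE?T → r0=0xc9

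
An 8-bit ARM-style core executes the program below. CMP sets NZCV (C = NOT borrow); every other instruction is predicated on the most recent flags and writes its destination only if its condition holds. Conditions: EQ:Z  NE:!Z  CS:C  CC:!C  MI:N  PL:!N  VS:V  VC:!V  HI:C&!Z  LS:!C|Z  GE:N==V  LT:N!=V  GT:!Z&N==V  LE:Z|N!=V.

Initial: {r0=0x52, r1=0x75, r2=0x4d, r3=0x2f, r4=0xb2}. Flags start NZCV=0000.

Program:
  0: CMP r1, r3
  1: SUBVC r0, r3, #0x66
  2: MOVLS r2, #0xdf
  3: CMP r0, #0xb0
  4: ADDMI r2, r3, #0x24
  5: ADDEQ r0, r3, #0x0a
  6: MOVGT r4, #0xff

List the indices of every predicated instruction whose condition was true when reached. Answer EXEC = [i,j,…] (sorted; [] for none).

EXEC = [1,6]

[0] flags=0010 → (cmp)
[1] flags=0010 VC?T → r0=0xc9
[2] flags=0010 LS?F → skip
[3] flags=0010 → (cmp)
[4] flags=0010 MI?F → skip
[5] flags=0010 EQ?F → skip
[6] flags=0010 GT?T → r4=0xff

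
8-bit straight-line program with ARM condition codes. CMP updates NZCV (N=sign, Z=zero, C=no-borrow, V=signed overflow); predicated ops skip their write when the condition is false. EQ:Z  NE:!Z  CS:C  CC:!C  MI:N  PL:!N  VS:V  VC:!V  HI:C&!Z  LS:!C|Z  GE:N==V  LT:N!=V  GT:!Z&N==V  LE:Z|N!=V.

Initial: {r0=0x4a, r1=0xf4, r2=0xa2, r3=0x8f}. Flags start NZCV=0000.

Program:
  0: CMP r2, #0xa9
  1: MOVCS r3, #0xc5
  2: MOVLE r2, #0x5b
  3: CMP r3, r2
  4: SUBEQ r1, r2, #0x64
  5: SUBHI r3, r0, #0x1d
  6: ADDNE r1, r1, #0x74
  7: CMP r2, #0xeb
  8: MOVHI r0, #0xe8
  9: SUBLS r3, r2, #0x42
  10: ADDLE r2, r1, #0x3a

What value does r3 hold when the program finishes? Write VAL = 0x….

VAL = 0x19

[0] flags=1000 → (cmp)
[1] flags=1000 CS?F → skip
[2] flags=1000 LE?T → r2=0x5b
[3] flags=0011 → (cmp)
[4] flags=0011 EQ?F → skip
[5] flags=0011 HI?T → r3=0x2d
[6] flags=0011 NE?T → r1=0x68
[7] flags=0000 → (cmp)
[8] flags=0000 HI?F → skip
[9] flags=0000 LS?T → r3=0x19
[10] flags=0000 LE?F → skip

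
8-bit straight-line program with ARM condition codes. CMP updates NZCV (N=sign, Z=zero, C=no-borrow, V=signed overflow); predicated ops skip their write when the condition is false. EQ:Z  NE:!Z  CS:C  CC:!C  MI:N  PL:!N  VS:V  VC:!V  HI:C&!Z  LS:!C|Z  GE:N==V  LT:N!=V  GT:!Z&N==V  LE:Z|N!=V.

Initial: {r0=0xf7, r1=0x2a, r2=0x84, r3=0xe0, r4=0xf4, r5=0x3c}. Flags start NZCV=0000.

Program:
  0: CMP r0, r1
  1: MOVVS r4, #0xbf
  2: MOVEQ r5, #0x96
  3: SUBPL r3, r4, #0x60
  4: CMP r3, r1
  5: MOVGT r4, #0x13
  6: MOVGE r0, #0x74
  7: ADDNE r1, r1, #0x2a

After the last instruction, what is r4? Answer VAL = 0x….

[0] flags=1010 → (cmp)
[1] flags=1010 VS?F → skip
[2] flags=1010 EQ?F → skip
[3] flags=1010 PL?F → skip
[4] flags=1010 → (cmp)
[5] flags=1010 GT?F → skip
[6] flags=1010 GE?F → skip
[7] flags=1010 NE?T → r1=0x54

VAL = 0xf4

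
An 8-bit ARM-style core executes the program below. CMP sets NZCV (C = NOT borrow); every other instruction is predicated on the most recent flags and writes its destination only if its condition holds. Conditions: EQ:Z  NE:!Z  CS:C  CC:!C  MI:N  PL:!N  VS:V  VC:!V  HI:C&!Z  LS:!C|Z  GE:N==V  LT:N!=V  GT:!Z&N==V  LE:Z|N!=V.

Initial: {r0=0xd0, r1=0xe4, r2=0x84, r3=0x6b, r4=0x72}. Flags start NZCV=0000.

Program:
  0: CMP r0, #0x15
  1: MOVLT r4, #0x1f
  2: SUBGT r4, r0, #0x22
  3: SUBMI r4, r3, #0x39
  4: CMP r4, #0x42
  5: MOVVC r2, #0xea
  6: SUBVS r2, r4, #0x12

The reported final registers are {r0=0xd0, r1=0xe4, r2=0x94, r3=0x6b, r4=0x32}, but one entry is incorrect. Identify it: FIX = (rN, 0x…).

FIX = (r2, 0xea)

[0] flags=1010 → (cmp)
[1] flags=1010 LT?T → r4=0x1f
[2] flags=1010 GT?F → skip
[3] flags=1010 MI?T → r4=0x32
[4] flags=1000 → (cmp)
[5] flags=1000 VC?T → r2=0xea
[6] flags=1000 VS?F → skip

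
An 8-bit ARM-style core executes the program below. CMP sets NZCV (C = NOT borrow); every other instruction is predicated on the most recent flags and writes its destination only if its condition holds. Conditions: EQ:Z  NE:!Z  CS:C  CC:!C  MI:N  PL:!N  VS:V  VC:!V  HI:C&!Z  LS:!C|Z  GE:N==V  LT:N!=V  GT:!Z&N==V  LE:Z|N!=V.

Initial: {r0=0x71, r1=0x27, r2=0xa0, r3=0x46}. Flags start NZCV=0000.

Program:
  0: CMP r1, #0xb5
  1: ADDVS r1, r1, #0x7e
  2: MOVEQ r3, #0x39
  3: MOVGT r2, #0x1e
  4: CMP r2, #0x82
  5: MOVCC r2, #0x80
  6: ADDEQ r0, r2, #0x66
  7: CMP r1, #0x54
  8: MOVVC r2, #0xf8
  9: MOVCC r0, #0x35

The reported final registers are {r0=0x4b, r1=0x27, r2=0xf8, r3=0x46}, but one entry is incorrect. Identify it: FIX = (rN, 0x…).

FIX = (r0, 0x35)

[0] flags=0000 → (cmp)
[1] flags=0000 VS?F → skip
[2] flags=0000 EQ?F → skip
[3] flags=0000 GT?T → r2=0x1e
[4] flags=1001 → (cmp)
[5] flags=1001 CC?T → r2=0x80
[6] flags=1001 EQ?F → skip
[7] flags=1000 → (cmp)
[8] flags=1000 VC?T → r2=0xf8
[9] flags=1000 CC?T → r0=0x35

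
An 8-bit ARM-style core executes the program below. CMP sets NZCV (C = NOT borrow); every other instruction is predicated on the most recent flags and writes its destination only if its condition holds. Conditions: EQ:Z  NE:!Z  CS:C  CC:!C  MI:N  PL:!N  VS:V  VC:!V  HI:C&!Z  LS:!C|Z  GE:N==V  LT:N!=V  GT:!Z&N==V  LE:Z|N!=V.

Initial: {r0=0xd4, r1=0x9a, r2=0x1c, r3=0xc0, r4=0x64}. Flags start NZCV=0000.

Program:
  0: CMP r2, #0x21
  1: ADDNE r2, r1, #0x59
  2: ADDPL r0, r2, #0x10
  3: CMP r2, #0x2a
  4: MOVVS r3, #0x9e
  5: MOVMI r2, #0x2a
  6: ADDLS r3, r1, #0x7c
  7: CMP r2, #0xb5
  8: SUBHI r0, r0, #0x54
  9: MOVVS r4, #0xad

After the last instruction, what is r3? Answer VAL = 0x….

[0] flags=1000 → (cmp)
[1] flags=1000 NE?T → r2=0xf3
[2] flags=1000 PL?F → skip
[3] flags=1010 → (cmp)
[4] flags=1010 VS?F → skip
[5] flags=1010 MI?T → r2=0x2a
[6] flags=1010 LS?F → skip
[7] flags=0000 → (cmp)
[8] flags=0000 HI?F → skip
[9] flags=0000 VS?F → skip

VAL = 0xc0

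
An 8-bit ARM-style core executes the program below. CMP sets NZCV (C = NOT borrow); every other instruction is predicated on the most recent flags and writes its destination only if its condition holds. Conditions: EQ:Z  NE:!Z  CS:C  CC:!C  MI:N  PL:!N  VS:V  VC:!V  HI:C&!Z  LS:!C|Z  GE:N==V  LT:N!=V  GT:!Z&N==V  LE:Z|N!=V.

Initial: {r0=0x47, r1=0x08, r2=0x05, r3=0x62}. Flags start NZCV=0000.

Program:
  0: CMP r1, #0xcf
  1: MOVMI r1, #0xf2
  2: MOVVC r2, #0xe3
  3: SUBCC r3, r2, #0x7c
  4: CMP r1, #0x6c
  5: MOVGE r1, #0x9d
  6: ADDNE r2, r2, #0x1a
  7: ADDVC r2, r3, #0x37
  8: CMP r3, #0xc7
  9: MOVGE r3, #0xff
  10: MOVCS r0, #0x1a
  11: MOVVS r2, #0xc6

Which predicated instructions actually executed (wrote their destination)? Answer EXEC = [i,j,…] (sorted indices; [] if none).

[0] flags=0000 → (cmp)
[1] flags=0000 MI?F → skip
[2] flags=0000 VC?T → r2=0xe3
[3] flags=0000 CC?T → r3=0x67
[4] flags=1000 → (cmp)
[5] flags=1000 GE?F → skip
[6] flags=1000 NE?T → r2=0xfd
[7] flags=1000 VC?T → r2=0x9e
[8] flags=1001 → (cmp)
[9] flags=1001 GE?T → r3=0xff
[10] flags=1001 CS?F → skip
[11] flags=1001 VS?T → r2=0xc6

EXEC = [2,3,6,7,9,11]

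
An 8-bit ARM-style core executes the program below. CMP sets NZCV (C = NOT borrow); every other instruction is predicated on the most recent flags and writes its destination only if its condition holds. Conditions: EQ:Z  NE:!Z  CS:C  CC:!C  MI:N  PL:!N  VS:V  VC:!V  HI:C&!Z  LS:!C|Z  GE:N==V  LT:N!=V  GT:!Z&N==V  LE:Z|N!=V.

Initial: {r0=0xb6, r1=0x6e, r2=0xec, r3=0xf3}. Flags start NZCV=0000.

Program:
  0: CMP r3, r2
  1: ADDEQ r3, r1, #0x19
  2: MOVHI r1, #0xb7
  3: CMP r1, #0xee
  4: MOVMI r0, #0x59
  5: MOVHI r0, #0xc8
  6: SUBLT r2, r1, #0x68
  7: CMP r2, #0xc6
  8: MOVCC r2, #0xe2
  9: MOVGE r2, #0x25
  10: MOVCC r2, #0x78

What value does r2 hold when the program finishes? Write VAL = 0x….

0: ✓ CMP  NZCV=0010
1: · ADDEQ
2: ✓ MOVHI  r1←0xb7
3: ✓ CMP  NZCV=1000
4: ✓ MOVMI  r0←0x59
5: · MOVHI
6: ✓ SUBLT  r2←0x4f
7: ✓ CMP  NZCV=1001
8: ✓ MOVCC  r2←0xe2
9: ✓ MOVGE  r2←0x25
10: ✓ MOVCC  r2←0x78

VAL = 0x78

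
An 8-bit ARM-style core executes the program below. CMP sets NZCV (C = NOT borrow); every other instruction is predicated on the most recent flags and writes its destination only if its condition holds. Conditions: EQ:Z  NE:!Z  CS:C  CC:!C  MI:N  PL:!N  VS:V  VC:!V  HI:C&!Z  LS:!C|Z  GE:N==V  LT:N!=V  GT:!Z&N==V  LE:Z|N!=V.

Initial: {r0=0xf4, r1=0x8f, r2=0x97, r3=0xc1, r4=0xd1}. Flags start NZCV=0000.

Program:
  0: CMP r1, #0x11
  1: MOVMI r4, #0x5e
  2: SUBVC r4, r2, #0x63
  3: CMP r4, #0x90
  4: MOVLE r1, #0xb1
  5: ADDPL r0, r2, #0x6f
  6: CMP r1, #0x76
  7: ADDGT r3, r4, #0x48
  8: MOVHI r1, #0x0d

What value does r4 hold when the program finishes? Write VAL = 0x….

0: ✓ CMP  NZCV=0011
1: · MOVMI
2: · SUBVC
3: ✓ CMP  NZCV=0010
4: · MOVLE
5: ✓ ADDPL  r0←0x06
6: ✓ CMP  NZCV=0011
7: · ADDGT
8: ✓ MOVHI  r1←0x0d

VAL = 0xd1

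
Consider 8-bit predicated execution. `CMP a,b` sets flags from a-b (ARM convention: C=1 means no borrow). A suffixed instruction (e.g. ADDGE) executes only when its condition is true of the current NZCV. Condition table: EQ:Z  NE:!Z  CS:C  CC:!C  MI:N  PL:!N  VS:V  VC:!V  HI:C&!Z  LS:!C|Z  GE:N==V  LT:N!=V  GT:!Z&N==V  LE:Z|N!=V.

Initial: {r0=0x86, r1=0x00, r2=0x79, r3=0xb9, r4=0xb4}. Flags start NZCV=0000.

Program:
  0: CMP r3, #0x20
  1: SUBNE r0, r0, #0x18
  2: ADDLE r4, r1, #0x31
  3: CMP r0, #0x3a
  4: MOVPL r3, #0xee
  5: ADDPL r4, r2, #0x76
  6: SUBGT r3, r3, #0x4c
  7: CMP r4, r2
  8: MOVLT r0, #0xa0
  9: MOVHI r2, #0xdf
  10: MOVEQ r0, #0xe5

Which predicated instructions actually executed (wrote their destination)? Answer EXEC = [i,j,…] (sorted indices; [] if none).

EXEC = [1,2,4,5,6,8,9]

[0] flags=1010 → (cmp)
[1] flags=1010 NE?T → r0=0x6e
[2] flags=1010 LE?T → r4=0x31
[3] flags=0010 → (cmp)
[4] flags=0010 PL?T → r3=0xee
[5] flags=0010 PL?T → r4=0xef
[6] flags=0010 GT?T → r3=0xa2
[7] flags=0011 → (cmp)
[8] flags=0011 LT?T → r0=0xa0
[9] flags=0011 HI?T → r2=0xdf
[10] flags=0011 EQ?F → skip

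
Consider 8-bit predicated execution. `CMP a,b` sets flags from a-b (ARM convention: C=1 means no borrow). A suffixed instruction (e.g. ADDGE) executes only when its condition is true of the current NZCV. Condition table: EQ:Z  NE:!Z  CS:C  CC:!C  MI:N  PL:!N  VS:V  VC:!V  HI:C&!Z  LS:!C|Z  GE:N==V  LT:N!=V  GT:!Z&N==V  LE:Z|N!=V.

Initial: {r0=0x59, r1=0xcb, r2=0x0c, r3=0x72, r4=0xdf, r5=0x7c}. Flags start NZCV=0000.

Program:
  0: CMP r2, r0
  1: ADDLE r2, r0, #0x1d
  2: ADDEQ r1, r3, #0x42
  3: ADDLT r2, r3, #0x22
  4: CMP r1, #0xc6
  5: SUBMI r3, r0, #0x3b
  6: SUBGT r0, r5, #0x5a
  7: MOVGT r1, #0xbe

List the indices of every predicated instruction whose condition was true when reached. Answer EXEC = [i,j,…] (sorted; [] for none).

0: ✓ CMP  NZCV=1000
1: ✓ ADDLE  r2←0x76
2: · ADDEQ
3: ✓ ADDLT  r2←0x94
4: ✓ CMP  NZCV=0010
5: · SUBMI
6: ✓ SUBGT  r0←0x22
7: ✓ MOVGT  r1←0xbe

EXEC = [1,3,6,7]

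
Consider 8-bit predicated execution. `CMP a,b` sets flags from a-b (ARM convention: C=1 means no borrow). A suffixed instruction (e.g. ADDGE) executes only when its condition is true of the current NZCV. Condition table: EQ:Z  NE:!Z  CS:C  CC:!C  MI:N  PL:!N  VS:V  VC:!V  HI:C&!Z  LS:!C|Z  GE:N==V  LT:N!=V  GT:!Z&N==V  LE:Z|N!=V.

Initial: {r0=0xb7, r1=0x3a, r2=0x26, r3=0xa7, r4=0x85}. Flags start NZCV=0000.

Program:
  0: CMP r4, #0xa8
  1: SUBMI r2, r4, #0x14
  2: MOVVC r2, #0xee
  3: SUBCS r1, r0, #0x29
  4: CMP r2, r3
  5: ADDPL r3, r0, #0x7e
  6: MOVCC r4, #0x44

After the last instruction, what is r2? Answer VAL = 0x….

VAL = 0xee

[0] flags=1000 → (cmp)
[1] flags=1000 MI?T → r2=0x71
[2] flags=1000 VC?T → r2=0xee
[3] flags=1000 CS?F → skip
[4] flags=0010 → (cmp)
[5] flags=0010 PL?T → r3=0x35
[6] flags=0010 CC?F → skip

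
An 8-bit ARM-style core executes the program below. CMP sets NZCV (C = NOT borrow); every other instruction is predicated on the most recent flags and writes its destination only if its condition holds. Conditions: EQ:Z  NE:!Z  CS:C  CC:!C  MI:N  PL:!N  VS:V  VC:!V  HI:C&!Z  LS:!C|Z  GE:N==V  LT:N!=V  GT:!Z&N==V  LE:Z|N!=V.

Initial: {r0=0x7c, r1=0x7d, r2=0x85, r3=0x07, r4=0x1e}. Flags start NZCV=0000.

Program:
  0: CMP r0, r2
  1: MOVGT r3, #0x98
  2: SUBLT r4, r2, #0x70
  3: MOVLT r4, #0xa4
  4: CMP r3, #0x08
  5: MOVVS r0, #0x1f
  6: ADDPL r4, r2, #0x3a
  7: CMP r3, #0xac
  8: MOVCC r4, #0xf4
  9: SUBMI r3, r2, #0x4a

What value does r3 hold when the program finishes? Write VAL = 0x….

0: ✓ CMP  NZCV=1001
1: ✓ MOVGT  r3←0x98
2: · SUBLT
3: · MOVLT
4: ✓ CMP  NZCV=1010
5: · MOVVS
6: · ADDPL
7: ✓ CMP  NZCV=1000
8: ✓ MOVCC  r4←0xf4
9: ✓ SUBMI  r3←0x3b

VAL = 0x3b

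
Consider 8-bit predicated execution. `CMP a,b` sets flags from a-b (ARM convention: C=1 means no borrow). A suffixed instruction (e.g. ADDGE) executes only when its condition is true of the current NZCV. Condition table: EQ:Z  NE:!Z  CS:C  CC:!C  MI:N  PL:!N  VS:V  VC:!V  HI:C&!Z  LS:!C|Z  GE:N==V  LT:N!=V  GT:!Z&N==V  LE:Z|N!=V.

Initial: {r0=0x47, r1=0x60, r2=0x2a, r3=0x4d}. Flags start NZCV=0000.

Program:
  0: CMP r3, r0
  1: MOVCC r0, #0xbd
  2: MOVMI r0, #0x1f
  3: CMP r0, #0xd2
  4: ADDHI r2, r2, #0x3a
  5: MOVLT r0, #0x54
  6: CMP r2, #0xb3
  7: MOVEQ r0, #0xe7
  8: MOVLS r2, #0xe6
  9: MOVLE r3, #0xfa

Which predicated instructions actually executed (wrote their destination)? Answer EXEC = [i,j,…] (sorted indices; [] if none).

[0] flags=0010 → (cmp)
[1] flags=0010 CC?F → skip
[2] flags=0010 MI?F → skip
[3] flags=0000 → (cmp)
[4] flags=0000 HI?F → skip
[5] flags=0000 LT?F → skip
[6] flags=0000 → (cmp)
[7] flags=0000 EQ?F → skip
[8] flags=0000 LS?T → r2=0xe6
[9] flags=0000 LE?F → skip

EXEC = [8]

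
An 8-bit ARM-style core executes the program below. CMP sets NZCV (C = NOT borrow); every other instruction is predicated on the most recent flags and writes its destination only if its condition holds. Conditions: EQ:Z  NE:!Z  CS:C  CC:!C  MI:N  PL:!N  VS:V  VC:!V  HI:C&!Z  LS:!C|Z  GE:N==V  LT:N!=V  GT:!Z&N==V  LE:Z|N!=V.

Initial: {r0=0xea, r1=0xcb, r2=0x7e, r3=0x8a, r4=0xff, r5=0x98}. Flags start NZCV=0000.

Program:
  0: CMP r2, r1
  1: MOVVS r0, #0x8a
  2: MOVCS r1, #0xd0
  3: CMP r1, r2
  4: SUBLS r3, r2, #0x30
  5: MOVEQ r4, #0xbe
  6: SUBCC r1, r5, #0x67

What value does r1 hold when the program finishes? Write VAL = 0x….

0: ✓ CMP  NZCV=1001
1: ✓ MOVVS  r0←0x8a
2: · MOVCS
3: ✓ CMP  NZCV=0011
4: · SUBLS
5: · MOVEQ
6: · SUBCC

VAL = 0xcb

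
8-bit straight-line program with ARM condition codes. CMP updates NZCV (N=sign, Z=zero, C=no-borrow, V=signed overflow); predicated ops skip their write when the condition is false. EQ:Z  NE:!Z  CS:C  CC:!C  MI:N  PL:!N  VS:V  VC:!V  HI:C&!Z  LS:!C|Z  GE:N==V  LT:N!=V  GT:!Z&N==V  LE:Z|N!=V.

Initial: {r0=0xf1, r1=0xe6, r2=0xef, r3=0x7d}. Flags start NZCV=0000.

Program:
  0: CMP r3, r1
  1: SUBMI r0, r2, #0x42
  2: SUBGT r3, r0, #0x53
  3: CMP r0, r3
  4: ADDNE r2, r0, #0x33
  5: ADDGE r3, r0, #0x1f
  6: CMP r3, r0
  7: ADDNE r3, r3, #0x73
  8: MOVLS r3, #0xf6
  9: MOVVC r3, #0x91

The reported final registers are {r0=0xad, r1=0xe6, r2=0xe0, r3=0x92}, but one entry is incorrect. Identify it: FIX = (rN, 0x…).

FIX = (r3, 0xf6)

0: ✓ CMP  NZCV=1001
1: ✓ SUBMI  r0←0xad
2: ✓ SUBGT  r3←0x5a
3: ✓ CMP  NZCV=0011
4: ✓ ADDNE  r2←0xe0
5: · ADDGE
6: ✓ CMP  NZCV=1001
7: ✓ ADDNE  r3←0xcd
8: ✓ MOVLS  r3←0xf6
9: · MOVVC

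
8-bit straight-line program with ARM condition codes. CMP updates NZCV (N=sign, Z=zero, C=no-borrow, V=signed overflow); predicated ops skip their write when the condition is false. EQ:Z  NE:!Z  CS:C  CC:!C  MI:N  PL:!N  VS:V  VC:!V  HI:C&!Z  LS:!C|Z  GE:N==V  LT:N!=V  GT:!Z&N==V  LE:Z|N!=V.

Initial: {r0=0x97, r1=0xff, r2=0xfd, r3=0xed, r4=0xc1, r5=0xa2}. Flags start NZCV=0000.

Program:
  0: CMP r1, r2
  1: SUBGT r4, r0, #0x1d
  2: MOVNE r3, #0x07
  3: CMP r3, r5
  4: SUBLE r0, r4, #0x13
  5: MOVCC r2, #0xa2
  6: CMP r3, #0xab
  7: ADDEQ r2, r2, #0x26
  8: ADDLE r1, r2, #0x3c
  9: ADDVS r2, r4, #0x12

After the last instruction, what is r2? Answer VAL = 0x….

0: ✓ CMP  NZCV=0010
1: ✓ SUBGT  r4←0x7a
2: ✓ MOVNE  r3←0x07
3: ✓ CMP  NZCV=0000
4: · SUBLE
5: ✓ MOVCC  r2←0xa2
6: ✓ CMP  NZCV=0000
7: · ADDEQ
8: · ADDLE
9: · ADDVS

VAL = 0xa2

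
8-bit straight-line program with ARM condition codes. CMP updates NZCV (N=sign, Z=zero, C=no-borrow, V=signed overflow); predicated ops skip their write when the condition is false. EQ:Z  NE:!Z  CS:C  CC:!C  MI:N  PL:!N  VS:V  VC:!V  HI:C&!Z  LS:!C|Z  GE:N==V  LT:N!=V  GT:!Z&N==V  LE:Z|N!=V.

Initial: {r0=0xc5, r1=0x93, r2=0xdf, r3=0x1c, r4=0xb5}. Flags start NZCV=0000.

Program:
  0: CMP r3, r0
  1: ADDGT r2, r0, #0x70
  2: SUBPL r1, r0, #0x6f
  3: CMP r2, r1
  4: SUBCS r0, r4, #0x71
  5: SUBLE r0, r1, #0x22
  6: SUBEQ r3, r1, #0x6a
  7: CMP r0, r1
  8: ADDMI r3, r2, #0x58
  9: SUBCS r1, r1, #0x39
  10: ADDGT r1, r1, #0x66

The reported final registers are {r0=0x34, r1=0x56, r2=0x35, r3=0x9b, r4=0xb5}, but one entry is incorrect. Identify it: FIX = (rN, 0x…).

FIX = (r3, 0x8d)

0: ✓ CMP  NZCV=0000
1: ✓ ADDGT  r2←0x35
2: ✓ SUBPL  r1←0x56
3: ✓ CMP  NZCV=1000
4: · SUBCS
5: ✓ SUBLE  r0←0x34
6: · SUBEQ
7: ✓ CMP  NZCV=1000
8: ✓ ADDMI  r3←0x8d
9: · SUBCS
10: · ADDGT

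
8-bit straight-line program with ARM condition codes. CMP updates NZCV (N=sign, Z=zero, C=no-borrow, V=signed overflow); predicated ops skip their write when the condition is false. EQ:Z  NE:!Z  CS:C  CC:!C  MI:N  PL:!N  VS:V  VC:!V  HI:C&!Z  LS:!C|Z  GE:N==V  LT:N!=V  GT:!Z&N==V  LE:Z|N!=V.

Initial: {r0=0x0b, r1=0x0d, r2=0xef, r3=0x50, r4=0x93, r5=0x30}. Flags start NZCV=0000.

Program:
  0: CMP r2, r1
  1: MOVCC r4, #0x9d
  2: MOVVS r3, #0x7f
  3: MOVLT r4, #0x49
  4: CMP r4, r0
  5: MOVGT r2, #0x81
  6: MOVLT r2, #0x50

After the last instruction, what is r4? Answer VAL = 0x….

VAL = 0x49

0: ✓ CMP  NZCV=1010
1: · MOVCC
2: · MOVVS
3: ✓ MOVLT  r4←0x49
4: ✓ CMP  NZCV=0010
5: ✓ MOVGT  r2←0x81
6: · MOVLT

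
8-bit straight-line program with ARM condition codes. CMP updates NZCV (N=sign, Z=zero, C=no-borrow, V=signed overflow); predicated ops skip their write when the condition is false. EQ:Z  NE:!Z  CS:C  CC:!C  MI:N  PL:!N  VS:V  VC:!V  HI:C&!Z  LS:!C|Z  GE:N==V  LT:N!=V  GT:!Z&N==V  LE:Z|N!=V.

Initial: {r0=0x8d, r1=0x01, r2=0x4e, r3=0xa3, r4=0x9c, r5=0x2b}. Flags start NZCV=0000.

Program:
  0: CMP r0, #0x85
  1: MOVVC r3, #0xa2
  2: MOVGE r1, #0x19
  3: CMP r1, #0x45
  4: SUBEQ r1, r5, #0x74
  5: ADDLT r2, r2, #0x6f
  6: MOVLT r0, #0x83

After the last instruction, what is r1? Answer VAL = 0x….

VAL = 0x19

[0] flags=0010 → (cmp)
[1] flags=0010 VC?T → r3=0xa2
[2] flags=0010 GE?T → r1=0x19
[3] flags=1000 → (cmp)
[4] flags=1000 EQ?F → skip
[5] flags=1000 LT?T → r2=0xbd
[6] flags=1000 LT?T → r0=0x83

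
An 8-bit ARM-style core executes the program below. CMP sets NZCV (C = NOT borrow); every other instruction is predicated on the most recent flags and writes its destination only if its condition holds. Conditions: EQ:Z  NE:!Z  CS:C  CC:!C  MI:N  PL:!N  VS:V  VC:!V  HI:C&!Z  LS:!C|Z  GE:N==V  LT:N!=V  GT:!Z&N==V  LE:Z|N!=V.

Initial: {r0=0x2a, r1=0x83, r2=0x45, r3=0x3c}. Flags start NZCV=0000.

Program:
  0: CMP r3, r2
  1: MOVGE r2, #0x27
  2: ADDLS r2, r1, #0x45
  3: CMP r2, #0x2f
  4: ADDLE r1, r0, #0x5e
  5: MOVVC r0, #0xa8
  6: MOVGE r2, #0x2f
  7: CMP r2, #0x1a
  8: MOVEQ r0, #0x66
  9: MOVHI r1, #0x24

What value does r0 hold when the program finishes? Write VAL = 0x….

[0] flags=1000 → (cmp)
[1] flags=1000 GE?F → skip
[2] flags=1000 LS?T → r2=0xc8
[3] flags=1010 → (cmp)
[4] flags=1010 LE?T → r1=0x88
[5] flags=1010 VC?T → r0=0xa8
[6] flags=1010 GE?F → skip
[7] flags=1010 → (cmp)
[8] flags=1010 EQ?F → skip
[9] flags=1010 HI?T → r1=0x24

VAL = 0xa8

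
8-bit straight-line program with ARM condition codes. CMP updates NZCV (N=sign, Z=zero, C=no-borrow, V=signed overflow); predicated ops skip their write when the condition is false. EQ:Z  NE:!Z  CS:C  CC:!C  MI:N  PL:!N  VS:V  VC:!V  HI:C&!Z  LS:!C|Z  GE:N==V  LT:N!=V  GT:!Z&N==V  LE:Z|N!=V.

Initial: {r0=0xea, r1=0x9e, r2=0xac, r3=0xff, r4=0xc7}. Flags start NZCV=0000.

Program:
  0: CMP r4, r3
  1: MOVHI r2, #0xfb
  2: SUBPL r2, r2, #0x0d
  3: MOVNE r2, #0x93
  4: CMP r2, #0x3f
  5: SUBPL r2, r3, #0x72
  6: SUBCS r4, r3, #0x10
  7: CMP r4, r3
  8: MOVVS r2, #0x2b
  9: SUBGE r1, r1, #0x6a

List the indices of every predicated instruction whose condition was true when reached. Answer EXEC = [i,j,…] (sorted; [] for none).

EXEC = [3,5,6]

[0] flags=1000 → (cmp)
[1] flags=1000 HI?F → skip
[2] flags=1000 PL?F → skip
[3] flags=1000 NE?T → r2=0x93
[4] flags=0011 → (cmp)
[5] flags=0011 PL?T → r2=0x8d
[6] flags=0011 CS?T → r4=0xef
[7] flags=1000 → (cmp)
[8] flags=1000 VS?F → skip
[9] flags=1000 GE?F → skip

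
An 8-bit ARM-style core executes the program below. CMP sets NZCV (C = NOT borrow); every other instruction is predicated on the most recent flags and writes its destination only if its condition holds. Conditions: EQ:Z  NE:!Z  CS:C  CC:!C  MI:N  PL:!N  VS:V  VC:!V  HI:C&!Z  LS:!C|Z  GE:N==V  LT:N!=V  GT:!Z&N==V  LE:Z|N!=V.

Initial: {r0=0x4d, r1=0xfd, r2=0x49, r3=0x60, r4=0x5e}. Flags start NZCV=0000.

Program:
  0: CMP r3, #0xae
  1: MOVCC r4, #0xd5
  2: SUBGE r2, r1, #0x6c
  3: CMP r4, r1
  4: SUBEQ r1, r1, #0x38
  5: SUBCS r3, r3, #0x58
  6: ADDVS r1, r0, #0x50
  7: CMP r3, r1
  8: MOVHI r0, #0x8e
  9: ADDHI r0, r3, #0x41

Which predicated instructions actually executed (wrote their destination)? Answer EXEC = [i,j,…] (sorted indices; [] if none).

EXEC = [1,2]

[0] flags=1001 → (cmp)
[1] flags=1001 CC?T → r4=0xd5
[2] flags=1001 GE?T → r2=0x91
[3] flags=1000 → (cmp)
[4] flags=1000 EQ?F → skip
[5] flags=1000 CS?F → skip
[6] flags=1000 VS?F → skip
[7] flags=0000 → (cmp)
[8] flags=0000 HI?F → skip
[9] flags=0000 HI?F → skip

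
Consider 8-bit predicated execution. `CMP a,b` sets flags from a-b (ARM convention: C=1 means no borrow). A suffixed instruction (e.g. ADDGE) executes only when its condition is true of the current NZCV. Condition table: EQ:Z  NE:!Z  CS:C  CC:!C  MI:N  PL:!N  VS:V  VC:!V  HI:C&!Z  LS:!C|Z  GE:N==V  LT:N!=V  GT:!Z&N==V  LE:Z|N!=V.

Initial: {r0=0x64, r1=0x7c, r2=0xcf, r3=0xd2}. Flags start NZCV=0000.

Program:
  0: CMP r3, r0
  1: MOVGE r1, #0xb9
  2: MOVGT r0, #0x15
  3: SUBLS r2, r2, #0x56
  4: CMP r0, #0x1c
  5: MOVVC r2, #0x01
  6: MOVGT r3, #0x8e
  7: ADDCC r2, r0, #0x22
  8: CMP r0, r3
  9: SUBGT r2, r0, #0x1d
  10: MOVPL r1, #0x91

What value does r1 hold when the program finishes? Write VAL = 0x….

VAL = 0x7c

0: ✓ CMP  NZCV=0011
1: · MOVGE
2: · MOVGT
3: · SUBLS
4: ✓ CMP  NZCV=0010
5: ✓ MOVVC  r2←0x01
6: ✓ MOVGT  r3←0x8e
7: · ADDCC
8: ✓ CMP  NZCV=1001
9: ✓ SUBGT  r2←0x47
10: · MOVPL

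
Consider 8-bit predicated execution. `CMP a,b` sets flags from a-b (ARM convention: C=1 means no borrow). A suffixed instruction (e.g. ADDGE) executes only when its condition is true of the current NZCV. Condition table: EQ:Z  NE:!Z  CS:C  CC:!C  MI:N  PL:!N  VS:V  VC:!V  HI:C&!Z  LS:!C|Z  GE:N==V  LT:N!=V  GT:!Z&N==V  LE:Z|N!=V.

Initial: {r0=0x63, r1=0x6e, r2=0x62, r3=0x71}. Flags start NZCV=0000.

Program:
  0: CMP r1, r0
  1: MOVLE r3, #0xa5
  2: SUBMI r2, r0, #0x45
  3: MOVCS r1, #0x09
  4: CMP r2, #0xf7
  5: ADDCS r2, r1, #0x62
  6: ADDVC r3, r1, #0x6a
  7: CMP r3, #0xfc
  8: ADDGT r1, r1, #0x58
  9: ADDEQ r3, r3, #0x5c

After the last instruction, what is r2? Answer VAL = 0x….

[0] flags=0010 → (cmp)
[1] flags=0010 LE?F → skip
[2] flags=0010 MI?F → skip
[3] flags=0010 CS?T → r1=0x09
[4] flags=0000 → (cmp)
[5] flags=0000 CS?F → skip
[6] flags=0000 VC?T → r3=0x73
[7] flags=0000 → (cmp)
[8] flags=0000 GT?T → r1=0x61
[9] flags=0000 EQ?F → skip

VAL = 0x62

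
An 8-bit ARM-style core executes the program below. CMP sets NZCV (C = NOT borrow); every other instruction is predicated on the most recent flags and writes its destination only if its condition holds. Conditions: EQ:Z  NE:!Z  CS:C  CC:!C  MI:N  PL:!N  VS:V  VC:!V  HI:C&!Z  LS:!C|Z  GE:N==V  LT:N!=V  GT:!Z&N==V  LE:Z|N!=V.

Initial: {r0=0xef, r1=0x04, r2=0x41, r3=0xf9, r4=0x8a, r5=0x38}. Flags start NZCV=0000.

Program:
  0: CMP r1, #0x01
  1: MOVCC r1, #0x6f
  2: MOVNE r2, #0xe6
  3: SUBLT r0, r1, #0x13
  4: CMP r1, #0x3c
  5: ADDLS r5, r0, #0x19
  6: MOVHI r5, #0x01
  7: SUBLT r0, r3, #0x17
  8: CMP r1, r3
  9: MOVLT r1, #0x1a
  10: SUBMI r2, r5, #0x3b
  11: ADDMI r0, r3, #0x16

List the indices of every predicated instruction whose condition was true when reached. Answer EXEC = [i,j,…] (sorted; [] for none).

[0] flags=0010 → (cmp)
[1] flags=0010 CC?F → skip
[2] flags=0010 NE?T → r2=0xe6
[3] flags=0010 LT?F → skip
[4] flags=1000 → (cmp)
[5] flags=1000 LS?T → r5=0x08
[6] flags=1000 HI?F → skip
[7] flags=1000 LT?T → r0=0xe2
[8] flags=0000 → (cmp)
[9] flags=0000 LT?F → skip
[10] flags=0000 MI?F → skip
[11] flags=0000 MI?F → skip

EXEC = [2,5,7]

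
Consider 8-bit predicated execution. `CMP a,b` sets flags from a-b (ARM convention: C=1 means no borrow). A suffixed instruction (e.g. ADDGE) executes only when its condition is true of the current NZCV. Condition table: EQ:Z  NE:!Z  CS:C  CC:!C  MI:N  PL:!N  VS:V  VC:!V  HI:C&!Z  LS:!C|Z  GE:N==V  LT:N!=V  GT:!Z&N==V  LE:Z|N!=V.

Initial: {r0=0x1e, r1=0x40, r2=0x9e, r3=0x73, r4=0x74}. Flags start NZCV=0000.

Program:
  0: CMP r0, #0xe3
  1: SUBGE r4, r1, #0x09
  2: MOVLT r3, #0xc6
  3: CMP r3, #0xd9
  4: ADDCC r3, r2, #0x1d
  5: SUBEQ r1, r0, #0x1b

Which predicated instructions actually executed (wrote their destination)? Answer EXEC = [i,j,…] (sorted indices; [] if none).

EXEC = [1,4]

0: ✓ CMP  NZCV=0000
1: ✓ SUBGE  r4←0x37
2: · MOVLT
3: ✓ CMP  NZCV=1001
4: ✓ ADDCC  r3←0xbb
5: · SUBEQ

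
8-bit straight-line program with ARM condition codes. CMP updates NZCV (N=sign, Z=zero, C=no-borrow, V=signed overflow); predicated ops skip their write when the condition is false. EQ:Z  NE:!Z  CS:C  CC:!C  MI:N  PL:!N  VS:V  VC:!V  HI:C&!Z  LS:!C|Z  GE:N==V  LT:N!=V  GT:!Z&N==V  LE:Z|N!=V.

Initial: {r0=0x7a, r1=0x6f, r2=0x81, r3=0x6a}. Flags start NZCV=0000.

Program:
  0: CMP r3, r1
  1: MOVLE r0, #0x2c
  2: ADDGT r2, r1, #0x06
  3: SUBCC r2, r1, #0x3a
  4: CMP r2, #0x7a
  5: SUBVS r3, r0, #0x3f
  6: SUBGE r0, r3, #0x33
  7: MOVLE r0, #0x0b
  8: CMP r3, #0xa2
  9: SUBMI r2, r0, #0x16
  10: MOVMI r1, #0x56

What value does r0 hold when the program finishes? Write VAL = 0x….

0: ✓ CMP  NZCV=1000
1: ✓ MOVLE  r0←0x2c
2: · ADDGT
3: ✓ SUBCC  r2←0x35
4: ✓ CMP  NZCV=1000
5: · SUBVS
6: · SUBGE
7: ✓ MOVLE  r0←0x0b
8: ✓ CMP  NZCV=1001
9: ✓ SUBMI  r2←0xf5
10: ✓ MOVMI  r1←0x56

VAL = 0x0b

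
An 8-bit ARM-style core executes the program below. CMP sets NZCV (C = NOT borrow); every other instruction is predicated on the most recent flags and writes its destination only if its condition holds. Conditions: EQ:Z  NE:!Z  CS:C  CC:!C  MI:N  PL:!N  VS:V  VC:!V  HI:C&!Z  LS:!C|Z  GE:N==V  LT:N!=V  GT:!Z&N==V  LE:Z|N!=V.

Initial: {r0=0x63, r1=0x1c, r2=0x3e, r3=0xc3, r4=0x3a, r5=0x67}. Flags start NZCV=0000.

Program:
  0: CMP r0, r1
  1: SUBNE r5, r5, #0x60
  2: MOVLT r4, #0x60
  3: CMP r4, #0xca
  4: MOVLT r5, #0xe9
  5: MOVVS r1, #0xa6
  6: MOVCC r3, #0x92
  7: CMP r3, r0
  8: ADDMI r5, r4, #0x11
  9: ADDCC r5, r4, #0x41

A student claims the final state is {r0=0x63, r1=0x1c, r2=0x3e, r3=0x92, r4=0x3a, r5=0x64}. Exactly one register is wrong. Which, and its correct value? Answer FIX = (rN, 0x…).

FIX = (r5, 0x07)

0: ✓ CMP  NZCV=0010
1: ✓ SUBNE  r5←0x07
2: · MOVLT
3: ✓ CMP  NZCV=0000
4: · MOVLT
5: · MOVVS
6: ✓ MOVCC  r3←0x92
7: ✓ CMP  NZCV=0011
8: · ADDMI
9: · ADDCC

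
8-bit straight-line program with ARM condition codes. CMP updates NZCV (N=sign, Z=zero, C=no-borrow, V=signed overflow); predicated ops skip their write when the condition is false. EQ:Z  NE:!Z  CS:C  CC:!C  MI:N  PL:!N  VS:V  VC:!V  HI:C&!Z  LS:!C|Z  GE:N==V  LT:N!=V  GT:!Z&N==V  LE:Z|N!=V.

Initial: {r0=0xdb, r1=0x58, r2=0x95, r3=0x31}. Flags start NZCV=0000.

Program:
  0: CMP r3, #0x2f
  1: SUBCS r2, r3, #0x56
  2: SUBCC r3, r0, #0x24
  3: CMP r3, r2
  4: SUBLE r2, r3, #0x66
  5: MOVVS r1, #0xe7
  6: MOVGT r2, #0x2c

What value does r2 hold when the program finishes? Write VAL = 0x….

[0] flags=0010 → (cmp)
[1] flags=0010 CS?T → r2=0xdb
[2] flags=0010 CC?F → skip
[3] flags=0000 → (cmp)
[4] flags=0000 LE?F → skip
[5] flags=0000 VS?F → skip
[6] flags=0000 GT?T → r2=0x2c

VAL = 0x2c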